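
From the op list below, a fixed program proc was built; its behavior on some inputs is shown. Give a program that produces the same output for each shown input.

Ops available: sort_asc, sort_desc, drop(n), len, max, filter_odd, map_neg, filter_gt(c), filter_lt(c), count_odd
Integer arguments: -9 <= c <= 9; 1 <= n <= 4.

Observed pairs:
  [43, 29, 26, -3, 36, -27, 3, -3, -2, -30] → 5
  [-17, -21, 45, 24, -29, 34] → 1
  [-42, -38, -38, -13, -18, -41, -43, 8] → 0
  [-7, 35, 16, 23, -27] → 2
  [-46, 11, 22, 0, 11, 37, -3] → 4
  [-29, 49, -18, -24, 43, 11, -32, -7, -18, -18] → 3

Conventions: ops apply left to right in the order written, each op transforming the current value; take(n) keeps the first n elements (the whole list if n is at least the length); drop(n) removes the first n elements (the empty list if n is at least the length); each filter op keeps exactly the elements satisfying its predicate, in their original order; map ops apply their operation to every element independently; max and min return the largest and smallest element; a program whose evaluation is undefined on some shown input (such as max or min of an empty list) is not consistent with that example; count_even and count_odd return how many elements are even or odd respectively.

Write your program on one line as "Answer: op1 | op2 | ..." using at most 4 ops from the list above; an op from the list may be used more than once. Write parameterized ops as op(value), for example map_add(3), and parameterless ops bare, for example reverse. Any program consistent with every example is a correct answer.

map_neg | sort_asc | filter_lt(5) | count_odd

Check, running the answer program on each example:
  [43, 29, 26, -3, 36, -27, 3, -3, -2, -30] -> [-43, -29, -26, 3, -36, 27, -3, 3, 2, 30] -> [-43, -36, -29, -26, -3, 2, 3, 3, 27, 30] -> [-43, -36, -29, -26, -3, 2, 3, 3] -> 5
  [-17, -21, 45, 24, -29, 34] -> [17, 21, -45, -24, 29, -34] -> [-45, -34, -24, 17, 21, 29] -> [-45, -34, -24] -> 1
  [-42, -38, -38, -13, -18, -41, -43, 8] -> [42, 38, 38, 13, 18, 41, 43, -8] -> [-8, 13, 18, 38, 38, 41, 42, 43] -> [-8] -> 0
  [-7, 35, 16, 23, -27] -> [7, -35, -16, -23, 27] -> [-35, -23, -16, 7, 27] -> [-35, -23, -16] -> 2
  [-46, 11, 22, 0, 11, 37, -3] -> [46, -11, -22, 0, -11, -37, 3] -> [-37, -22, -11, -11, 0, 3, 46] -> [-37, -22, -11, -11, 0, 3] -> 4
  [-29, 49, -18, -24, 43, 11, -32, -7, -18, -18] -> [29, -49, 18, 24, -43, -11, 32, 7, 18, 18] -> [-49, -43, -11, 7, 18, 18, 18, 24, 29, 32] -> [-49, -43, -11] -> 3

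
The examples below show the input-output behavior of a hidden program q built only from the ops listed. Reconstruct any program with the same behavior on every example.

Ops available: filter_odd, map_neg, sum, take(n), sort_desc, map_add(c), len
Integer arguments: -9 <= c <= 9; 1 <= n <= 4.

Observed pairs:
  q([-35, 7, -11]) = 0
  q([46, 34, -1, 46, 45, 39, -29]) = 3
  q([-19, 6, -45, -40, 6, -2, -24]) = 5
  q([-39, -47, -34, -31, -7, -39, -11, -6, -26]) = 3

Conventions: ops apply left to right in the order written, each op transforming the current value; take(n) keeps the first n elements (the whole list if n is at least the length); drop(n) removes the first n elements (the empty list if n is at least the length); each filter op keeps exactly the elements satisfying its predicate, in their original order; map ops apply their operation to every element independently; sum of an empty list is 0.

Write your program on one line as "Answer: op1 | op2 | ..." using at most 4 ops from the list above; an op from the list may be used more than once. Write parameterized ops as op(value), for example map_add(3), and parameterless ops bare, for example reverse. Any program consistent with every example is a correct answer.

map_add(-1) | filter_odd | map_add(6) | len

Check, running the answer program on each example:
  [-35, 7, -11] -> [-36, 6, -12] -> [] -> [] -> 0
  [46, 34, -1, 46, 45, 39, -29] -> [45, 33, -2, 45, 44, 38, -30] -> [45, 33, 45] -> [51, 39, 51] -> 3
  [-19, 6, -45, -40, 6, -2, -24] -> [-20, 5, -46, -41, 5, -3, -25] -> [5, -41, 5, -3, -25] -> [11, -35, 11, 3, -19] -> 5
  [-39, -47, -34, -31, -7, -39, -11, -6, -26] -> [-40, -48, -35, -32, -8, -40, -12, -7, -27] -> [-35, -7, -27] -> [-29, -1, -21] -> 3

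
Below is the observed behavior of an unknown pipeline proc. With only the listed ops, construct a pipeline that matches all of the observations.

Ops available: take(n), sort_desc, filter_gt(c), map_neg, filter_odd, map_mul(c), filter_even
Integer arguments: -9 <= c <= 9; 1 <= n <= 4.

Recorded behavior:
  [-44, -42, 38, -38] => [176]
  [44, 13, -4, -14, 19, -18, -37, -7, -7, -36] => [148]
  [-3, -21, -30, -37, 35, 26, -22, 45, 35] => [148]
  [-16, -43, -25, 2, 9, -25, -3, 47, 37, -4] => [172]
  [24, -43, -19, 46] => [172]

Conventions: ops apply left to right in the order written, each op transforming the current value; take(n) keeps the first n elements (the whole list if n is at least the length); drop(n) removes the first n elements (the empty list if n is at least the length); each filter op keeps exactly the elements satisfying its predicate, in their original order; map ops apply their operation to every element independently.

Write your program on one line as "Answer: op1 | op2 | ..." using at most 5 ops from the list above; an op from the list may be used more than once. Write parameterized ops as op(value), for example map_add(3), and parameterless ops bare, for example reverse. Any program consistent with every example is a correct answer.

map_mul(-1) | sort_desc | take(1) | map_mul(-4) | map_neg

Check, running the answer program on each example:
  [-44, -42, 38, -38] -> [44, 42, -38, 38] -> [44, 42, 38, -38] -> [44] -> [-176] -> [176]
  [44, 13, -4, -14, 19, -18, -37, -7, -7, -36] -> [-44, -13, 4, 14, -19, 18, 37, 7, 7, 36] -> [37, 36, 18, 14, 7, 7, 4, -13, -19, -44] -> [37] -> [-148] -> [148]
  [-3, -21, -30, -37, 35, 26, -22, 45, 35] -> [3, 21, 30, 37, -35, -26, 22, -45, -35] -> [37, 30, 22, 21, 3, -26, -35, -35, -45] -> [37] -> [-148] -> [148]
  [-16, -43, -25, 2, 9, -25, -3, 47, 37, -4] -> [16, 43, 25, -2, -9, 25, 3, -47, -37, 4] -> [43, 25, 25, 16, 4, 3, -2, -9, -37, -47] -> [43] -> [-172] -> [172]
  [24, -43, -19, 46] -> [-24, 43, 19, -46] -> [43, 19, -24, -46] -> [43] -> [-172] -> [172]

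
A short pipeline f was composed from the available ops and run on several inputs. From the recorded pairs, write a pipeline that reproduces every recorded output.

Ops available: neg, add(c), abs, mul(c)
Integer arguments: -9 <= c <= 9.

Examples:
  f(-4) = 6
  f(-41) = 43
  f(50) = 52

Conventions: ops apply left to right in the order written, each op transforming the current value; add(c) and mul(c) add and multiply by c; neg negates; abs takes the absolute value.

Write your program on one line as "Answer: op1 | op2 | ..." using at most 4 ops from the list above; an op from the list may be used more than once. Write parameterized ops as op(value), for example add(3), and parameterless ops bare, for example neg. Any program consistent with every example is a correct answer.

abs | add(9) | add(-7)

Check, running the answer program on each example:
  -4 -> 4 -> 13 -> 6
  -41 -> 41 -> 50 -> 43
  50 -> 50 -> 59 -> 52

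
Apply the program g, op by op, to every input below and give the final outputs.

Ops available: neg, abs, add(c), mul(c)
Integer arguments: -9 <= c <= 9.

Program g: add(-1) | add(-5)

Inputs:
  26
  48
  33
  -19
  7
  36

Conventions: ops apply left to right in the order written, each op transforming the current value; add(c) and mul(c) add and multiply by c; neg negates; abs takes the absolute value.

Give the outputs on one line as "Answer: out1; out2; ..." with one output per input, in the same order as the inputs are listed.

Execution, op by op:
  26 -> 25 -> 20
  48 -> 47 -> 42
  33 -> 32 -> 27
  -19 -> -20 -> -25
  7 -> 6 -> 1
  36 -> 35 -> 30

20; 42; 27; -25; 1; 30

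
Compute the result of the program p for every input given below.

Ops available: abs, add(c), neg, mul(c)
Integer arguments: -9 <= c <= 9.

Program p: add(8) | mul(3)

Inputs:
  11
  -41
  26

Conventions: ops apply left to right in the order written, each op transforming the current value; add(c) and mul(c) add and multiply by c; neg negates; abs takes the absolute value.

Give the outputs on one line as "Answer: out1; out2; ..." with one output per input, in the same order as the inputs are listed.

57; -99; 102

Execution, op by op:
  11 -> 19 -> 57
  -41 -> -33 -> -99
  26 -> 34 -> 102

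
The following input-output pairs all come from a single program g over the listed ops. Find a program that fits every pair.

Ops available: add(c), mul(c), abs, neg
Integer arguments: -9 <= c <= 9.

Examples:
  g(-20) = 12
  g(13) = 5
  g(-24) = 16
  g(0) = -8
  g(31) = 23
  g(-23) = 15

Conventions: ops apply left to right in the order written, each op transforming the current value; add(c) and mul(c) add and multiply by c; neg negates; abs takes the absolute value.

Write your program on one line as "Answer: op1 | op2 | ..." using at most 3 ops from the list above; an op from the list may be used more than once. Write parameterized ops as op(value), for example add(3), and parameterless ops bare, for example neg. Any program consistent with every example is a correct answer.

neg | abs | add(-8)

Check, running the answer program on each example:
  -20 -> 20 -> 20 -> 12
  13 -> -13 -> 13 -> 5
  -24 -> 24 -> 24 -> 16
  0 -> 0 -> 0 -> -8
  31 -> -31 -> 31 -> 23
  -23 -> 23 -> 23 -> 15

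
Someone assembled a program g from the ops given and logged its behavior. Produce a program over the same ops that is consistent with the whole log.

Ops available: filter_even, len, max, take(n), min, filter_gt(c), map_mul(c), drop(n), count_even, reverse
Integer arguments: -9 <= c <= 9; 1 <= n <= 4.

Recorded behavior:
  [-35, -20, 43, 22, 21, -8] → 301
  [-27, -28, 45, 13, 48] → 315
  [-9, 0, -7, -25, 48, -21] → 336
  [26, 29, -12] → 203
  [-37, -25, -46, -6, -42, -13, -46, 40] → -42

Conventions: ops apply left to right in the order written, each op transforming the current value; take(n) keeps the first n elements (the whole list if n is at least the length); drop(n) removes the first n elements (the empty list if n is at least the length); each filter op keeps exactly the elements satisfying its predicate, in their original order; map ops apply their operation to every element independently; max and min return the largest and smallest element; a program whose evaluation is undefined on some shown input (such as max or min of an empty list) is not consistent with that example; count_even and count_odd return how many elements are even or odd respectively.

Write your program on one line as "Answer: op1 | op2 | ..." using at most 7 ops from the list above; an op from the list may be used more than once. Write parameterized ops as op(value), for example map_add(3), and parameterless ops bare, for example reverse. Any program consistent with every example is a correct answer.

reverse | drop(1) | map_mul(-7) | map_mul(-1) | take(4) | max

Check, running the answer program on each example:
  [-35, -20, 43, 22, 21, -8] -> [-8, 21, 22, 43, -20, -35] -> [21, 22, 43, -20, -35] -> [-147, -154, -301, 140, 245] -> [147, 154, 301, -140, -245] -> [147, 154, 301, -140] -> 301
  [-27, -28, 45, 13, 48] -> [48, 13, 45, -28, -27] -> [13, 45, -28, -27] -> [-91, -315, 196, 189] -> [91, 315, -196, -189] -> [91, 315, -196, -189] -> 315
  [-9, 0, -7, -25, 48, -21] -> [-21, 48, -25, -7, 0, -9] -> [48, -25, -7, 0, -9] -> [-336, 175, 49, 0, 63] -> [336, -175, -49, 0, -63] -> [336, -175, -49, 0] -> 336
  [26, 29, -12] -> [-12, 29, 26] -> [29, 26] -> [-203, -182] -> [203, 182] -> [203, 182] -> 203
  [-37, -25, -46, -6, -42, -13, -46, 40] -> [40, -46, -13, -42, -6, -46, -25, -37] -> [-46, -13, -42, -6, -46, -25, -37] -> [322, 91, 294, 42, 322, 175, 259] -> [-322, -91, -294, -42, -322, -175, -259] -> [-322, -91, -294, -42] -> -42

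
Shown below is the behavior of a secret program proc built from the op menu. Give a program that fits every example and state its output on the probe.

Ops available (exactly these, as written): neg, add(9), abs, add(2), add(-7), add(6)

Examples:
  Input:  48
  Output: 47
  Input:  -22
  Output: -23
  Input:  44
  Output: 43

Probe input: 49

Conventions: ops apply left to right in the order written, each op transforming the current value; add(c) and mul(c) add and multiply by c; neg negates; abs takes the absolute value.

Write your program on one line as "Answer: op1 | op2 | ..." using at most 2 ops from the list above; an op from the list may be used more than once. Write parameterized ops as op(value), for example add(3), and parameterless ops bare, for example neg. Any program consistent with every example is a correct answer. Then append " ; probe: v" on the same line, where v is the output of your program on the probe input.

add(-7) | add(6) ; probe: 48

Check, running the answer program on each example:
  48 -> 41 -> 47
  -22 -> -29 -> -23
  44 -> 37 -> 43
  probe: 49 -> 42 -> 48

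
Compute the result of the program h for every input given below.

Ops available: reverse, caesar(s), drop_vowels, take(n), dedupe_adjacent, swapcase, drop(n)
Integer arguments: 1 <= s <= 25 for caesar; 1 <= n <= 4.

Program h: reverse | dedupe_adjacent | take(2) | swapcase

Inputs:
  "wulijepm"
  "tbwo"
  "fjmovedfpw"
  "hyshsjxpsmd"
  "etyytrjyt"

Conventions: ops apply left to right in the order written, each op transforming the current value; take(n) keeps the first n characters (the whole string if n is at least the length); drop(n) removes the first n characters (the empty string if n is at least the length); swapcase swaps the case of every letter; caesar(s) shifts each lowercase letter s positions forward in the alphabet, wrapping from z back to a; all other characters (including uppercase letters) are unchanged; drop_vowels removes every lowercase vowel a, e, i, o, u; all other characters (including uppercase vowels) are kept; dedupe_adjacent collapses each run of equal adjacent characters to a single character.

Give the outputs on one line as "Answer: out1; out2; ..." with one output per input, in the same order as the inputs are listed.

"MP"; "OW"; "WP"; "DM"; "TY"

Execution, op by op:
  "wulijepm" -> "mpejiluw" -> "mpejiluw" -> "mp" -> "MP"
  "tbwo" -> "owbt" -> "owbt" -> "ow" -> "OW"
  "fjmovedfpw" -> "wpfdevomjf" -> "wpfdevomjf" -> "wp" -> "WP"
  "hyshsjxpsmd" -> "dmspxjshsyh" -> "dmspxjshsyh" -> "dm" -> "DM"
  "etyytrjyt" -> "tyjrtyyte" -> "tyjrtyte" -> "ty" -> "TY"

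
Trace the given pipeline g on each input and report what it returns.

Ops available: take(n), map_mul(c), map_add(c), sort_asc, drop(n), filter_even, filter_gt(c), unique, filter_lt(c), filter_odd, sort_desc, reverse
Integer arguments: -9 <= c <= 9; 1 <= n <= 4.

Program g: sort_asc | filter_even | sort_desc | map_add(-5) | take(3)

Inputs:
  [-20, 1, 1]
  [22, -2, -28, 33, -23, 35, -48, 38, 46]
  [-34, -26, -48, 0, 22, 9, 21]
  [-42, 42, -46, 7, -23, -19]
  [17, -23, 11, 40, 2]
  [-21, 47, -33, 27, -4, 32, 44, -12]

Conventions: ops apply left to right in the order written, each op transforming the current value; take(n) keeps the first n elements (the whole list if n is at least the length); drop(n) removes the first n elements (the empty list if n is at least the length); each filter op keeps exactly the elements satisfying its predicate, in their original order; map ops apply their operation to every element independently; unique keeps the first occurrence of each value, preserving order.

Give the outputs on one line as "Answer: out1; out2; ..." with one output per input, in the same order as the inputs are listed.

[-25]; [41, 33, 17]; [17, -5, -31]; [37, -47, -51]; [35, -3]; [39, 27, -9]

Execution, op by op:
  [-20, 1, 1] -> [-20, 1, 1] -> [-20] -> [-20] -> [-25] -> [-25]
  [22, -2, -28, 33, -23, 35, -48, 38, 46] -> [-48, -28, -23, -2, 22, 33, 35, 38, 46] -> [-48, -28, -2, 22, 38, 46] -> [46, 38, 22, -2, -28, -48] -> [41, 33, 17, -7, -33, -53] -> [41, 33, 17]
  [-34, -26, -48, 0, 22, 9, 21] -> [-48, -34, -26, 0, 9, 21, 22] -> [-48, -34, -26, 0, 22] -> [22, 0, -26, -34, -48] -> [17, -5, -31, -39, -53] -> [17, -5, -31]
  [-42, 42, -46, 7, -23, -19] -> [-46, -42, -23, -19, 7, 42] -> [-46, -42, 42] -> [42, -42, -46] -> [37, -47, -51] -> [37, -47, -51]
  [17, -23, 11, 40, 2] -> [-23, 2, 11, 17, 40] -> [2, 40] -> [40, 2] -> [35, -3] -> [35, -3]
  [-21, 47, -33, 27, -4, 32, 44, -12] -> [-33, -21, -12, -4, 27, 32, 44, 47] -> [-12, -4, 32, 44] -> [44, 32, -4, -12] -> [39, 27, -9, -17] -> [39, 27, -9]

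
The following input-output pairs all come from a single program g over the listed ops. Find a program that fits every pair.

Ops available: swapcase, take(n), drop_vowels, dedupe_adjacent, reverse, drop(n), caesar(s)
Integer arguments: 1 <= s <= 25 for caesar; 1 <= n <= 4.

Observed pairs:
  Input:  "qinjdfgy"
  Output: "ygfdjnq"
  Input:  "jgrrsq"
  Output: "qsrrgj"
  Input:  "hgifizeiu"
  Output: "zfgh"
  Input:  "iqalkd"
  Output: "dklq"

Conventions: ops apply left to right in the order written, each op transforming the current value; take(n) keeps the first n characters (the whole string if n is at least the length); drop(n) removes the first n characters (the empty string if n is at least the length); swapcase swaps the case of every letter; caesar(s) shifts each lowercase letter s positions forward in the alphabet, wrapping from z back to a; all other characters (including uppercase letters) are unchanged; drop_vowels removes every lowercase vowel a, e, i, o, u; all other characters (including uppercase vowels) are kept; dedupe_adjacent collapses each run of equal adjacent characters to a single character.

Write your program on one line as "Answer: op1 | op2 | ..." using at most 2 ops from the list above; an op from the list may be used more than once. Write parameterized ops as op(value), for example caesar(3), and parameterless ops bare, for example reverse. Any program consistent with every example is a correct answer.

reverse | drop_vowels

Check, running the answer program on each example:
  "qinjdfgy" -> "ygfdjniq" -> "ygfdjnq"
  "jgrrsq" -> "qsrrgj" -> "qsrrgj"
  "hgifizeiu" -> "uiezifigh" -> "zfgh"
  "iqalkd" -> "dklaqi" -> "dklq"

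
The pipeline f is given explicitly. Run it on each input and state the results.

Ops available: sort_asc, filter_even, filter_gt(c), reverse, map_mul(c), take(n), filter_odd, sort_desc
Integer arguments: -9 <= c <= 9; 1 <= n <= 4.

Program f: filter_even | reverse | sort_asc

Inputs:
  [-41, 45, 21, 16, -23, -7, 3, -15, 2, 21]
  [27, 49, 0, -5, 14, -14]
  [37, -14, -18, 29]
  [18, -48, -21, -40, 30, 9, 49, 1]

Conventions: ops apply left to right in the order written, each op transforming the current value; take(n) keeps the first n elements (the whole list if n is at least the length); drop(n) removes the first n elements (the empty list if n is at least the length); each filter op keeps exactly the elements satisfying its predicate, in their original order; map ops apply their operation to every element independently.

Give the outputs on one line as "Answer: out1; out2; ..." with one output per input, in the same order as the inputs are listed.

[2, 16]; [-14, 0, 14]; [-18, -14]; [-48, -40, 18, 30]

Execution, op by op:
  [-41, 45, 21, 16, -23, -7, 3, -15, 2, 21] -> [16, 2] -> [2, 16] -> [2, 16]
  [27, 49, 0, -5, 14, -14] -> [0, 14, -14] -> [-14, 14, 0] -> [-14, 0, 14]
  [37, -14, -18, 29] -> [-14, -18] -> [-18, -14] -> [-18, -14]
  [18, -48, -21, -40, 30, 9, 49, 1] -> [18, -48, -40, 30] -> [30, -40, -48, 18] -> [-48, -40, 18, 30]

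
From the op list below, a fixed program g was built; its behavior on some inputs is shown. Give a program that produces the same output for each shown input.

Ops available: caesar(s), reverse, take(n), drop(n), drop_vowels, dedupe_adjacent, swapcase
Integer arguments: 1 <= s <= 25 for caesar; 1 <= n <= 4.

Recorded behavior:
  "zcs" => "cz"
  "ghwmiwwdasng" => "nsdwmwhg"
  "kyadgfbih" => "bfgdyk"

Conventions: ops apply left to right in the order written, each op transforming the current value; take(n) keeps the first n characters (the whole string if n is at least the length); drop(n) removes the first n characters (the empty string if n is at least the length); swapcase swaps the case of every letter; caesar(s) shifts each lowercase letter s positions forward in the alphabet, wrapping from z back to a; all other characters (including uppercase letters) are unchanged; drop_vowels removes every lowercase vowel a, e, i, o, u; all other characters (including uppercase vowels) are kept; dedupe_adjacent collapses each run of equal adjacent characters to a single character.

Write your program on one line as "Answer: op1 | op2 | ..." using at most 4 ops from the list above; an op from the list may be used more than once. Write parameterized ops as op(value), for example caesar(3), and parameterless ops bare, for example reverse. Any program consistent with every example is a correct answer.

drop_vowels | reverse | dedupe_adjacent | drop(1)

Check, running the answer program on each example:
  "zcs" -> "zcs" -> "scz" -> "scz" -> "cz"
  "ghwmiwwdasng" -> "ghwmwwdsng" -> "gnsdwwmwhg" -> "gnsdwmwhg" -> "nsdwmwhg"
  "kyadgfbih" -> "kydgfbh" -> "hbfgdyk" -> "hbfgdyk" -> "bfgdyk"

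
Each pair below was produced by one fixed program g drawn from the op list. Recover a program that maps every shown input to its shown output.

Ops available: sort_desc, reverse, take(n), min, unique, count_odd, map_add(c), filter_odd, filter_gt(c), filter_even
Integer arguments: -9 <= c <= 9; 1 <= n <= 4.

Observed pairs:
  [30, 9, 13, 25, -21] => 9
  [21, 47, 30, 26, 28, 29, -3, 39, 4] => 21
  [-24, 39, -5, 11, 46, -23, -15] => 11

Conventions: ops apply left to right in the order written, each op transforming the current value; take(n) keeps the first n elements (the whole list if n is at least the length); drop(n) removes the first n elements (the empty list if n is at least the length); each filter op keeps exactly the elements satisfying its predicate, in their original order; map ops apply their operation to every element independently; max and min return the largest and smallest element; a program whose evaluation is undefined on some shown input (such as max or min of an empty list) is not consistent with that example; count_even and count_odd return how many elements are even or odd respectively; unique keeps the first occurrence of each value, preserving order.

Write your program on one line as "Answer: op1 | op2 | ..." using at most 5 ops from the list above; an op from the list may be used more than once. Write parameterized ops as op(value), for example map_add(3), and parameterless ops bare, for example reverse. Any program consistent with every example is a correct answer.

filter_gt(-3) | filter_odd | reverse | min

Check, running the answer program on each example:
  [30, 9, 13, 25, -21] -> [30, 9, 13, 25] -> [9, 13, 25] -> [25, 13, 9] -> 9
  [21, 47, 30, 26, 28, 29, -3, 39, 4] -> [21, 47, 30, 26, 28, 29, 39, 4] -> [21, 47, 29, 39] -> [39, 29, 47, 21] -> 21
  [-24, 39, -5, 11, 46, -23, -15] -> [39, 11, 46] -> [39, 11] -> [11, 39] -> 11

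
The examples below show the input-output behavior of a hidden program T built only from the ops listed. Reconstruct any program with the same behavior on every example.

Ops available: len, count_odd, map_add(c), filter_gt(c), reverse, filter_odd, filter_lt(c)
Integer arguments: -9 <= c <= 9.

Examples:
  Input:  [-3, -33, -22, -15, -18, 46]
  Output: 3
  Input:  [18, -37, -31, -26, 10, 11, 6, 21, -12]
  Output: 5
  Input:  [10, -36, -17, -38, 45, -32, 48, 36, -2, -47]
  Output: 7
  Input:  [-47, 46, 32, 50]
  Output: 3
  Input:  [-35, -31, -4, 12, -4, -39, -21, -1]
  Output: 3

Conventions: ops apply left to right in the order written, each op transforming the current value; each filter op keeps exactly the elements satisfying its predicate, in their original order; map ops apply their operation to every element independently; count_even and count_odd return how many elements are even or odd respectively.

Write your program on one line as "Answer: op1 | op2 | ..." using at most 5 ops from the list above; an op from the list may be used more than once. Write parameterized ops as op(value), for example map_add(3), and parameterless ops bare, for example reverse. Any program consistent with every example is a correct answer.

map_add(5) | filter_odd | reverse | count_odd

Check, running the answer program on each example:
  [-3, -33, -22, -15, -18, 46] -> [2, -28, -17, -10, -13, 51] -> [-17, -13, 51] -> [51, -13, -17] -> 3
  [18, -37, -31, -26, 10, 11, 6, 21, -12] -> [23, -32, -26, -21, 15, 16, 11, 26, -7] -> [23, -21, 15, 11, -7] -> [-7, 11, 15, -21, 23] -> 5
  [10, -36, -17, -38, 45, -32, 48, 36, -2, -47] -> [15, -31, -12, -33, 50, -27, 53, 41, 3, -42] -> [15, -31, -33, -27, 53, 41, 3] -> [3, 41, 53, -27, -33, -31, 15] -> 7
  [-47, 46, 32, 50] -> [-42, 51, 37, 55] -> [51, 37, 55] -> [55, 37, 51] -> 3
  [-35, -31, -4, 12, -4, -39, -21, -1] -> [-30, -26, 1, 17, 1, -34, -16, 4] -> [1, 17, 1] -> [1, 17, 1] -> 3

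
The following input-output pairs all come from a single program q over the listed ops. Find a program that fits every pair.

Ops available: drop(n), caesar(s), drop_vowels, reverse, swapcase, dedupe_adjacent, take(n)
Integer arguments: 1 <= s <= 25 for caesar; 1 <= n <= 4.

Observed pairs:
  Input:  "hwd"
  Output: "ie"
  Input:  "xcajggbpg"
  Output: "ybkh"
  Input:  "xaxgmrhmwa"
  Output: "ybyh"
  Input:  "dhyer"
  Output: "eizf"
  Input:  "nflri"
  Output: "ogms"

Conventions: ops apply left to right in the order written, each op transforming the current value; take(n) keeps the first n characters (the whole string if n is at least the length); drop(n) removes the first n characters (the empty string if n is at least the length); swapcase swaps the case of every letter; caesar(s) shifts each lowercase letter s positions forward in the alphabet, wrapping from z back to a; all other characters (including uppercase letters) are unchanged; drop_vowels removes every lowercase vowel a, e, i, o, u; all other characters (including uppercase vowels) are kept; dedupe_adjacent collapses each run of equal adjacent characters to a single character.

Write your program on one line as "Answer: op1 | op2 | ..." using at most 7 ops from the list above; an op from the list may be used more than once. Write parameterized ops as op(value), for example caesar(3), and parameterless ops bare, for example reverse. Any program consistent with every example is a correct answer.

caesar(18) | dedupe_adjacent | drop_vowels | take(4) | caesar(5) | caesar(4)

Check, running the answer program on each example:
  "hwd" -> "zov" -> "zov" -> "zv" -> "zv" -> "ea" -> "ie"
  "xcajggbpg" -> "pusbyythy" -> "pusbythy" -> "psbythy" -> "psby" -> "uxgd" -> "ybkh"
  "xaxgmrhmwa" -> "pspyejzeos" -> "pspyejzeos" -> "pspyjzs" -> "pspy" -> "uxud" -> "ybyh"
  "dhyer" -> "vzqwj" -> "vzqwj" -> "vzqwj" -> "vzqw" -> "aevb" -> "eizf"
  "nflri" -> "fxdja" -> "fxdja" -> "fxdj" -> "fxdj" -> "kcio" -> "ogms"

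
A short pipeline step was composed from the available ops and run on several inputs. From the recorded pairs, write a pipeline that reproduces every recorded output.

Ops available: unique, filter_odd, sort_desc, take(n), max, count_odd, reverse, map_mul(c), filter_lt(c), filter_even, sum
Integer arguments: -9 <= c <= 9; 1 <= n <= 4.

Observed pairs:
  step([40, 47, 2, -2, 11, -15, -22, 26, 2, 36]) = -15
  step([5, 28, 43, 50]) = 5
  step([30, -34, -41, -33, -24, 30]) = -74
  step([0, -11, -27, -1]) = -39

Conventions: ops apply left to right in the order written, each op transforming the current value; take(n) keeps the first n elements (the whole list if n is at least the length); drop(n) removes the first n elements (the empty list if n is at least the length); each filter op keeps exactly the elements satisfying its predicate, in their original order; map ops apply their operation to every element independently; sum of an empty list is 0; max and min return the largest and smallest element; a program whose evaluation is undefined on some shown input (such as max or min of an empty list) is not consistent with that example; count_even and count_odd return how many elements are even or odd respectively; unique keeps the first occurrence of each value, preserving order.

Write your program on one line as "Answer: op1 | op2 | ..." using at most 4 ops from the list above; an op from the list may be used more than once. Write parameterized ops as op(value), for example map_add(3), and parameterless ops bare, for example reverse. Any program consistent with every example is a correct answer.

filter_odd | filter_lt(6) | sum

Check, running the answer program on each example:
  [40, 47, 2, -2, 11, -15, -22, 26, 2, 36] -> [47, 11, -15] -> [-15] -> -15
  [5, 28, 43, 50] -> [5, 43] -> [5] -> 5
  [30, -34, -41, -33, -24, 30] -> [-41, -33] -> [-41, -33] -> -74
  [0, -11, -27, -1] -> [-11, -27, -1] -> [-11, -27, -1] -> -39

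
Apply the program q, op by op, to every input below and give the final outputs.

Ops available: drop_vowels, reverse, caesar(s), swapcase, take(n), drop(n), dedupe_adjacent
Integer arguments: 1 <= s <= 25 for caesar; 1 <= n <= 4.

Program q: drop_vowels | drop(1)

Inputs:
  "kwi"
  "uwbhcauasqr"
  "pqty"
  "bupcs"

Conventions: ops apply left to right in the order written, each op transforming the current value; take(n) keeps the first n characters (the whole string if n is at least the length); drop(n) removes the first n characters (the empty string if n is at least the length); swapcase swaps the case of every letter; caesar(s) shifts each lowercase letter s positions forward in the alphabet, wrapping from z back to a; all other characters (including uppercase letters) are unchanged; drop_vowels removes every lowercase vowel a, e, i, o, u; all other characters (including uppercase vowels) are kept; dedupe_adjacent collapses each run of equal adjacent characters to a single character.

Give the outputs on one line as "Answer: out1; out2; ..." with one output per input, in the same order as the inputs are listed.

Execution, op by op:
  "kwi" -> "kw" -> "w"
  "uwbhcauasqr" -> "wbhcsqr" -> "bhcsqr"
  "pqty" -> "pqty" -> "qty"
  "bupcs" -> "bpcs" -> "pcs"

"w"; "bhcsqr"; "qty"; "pcs"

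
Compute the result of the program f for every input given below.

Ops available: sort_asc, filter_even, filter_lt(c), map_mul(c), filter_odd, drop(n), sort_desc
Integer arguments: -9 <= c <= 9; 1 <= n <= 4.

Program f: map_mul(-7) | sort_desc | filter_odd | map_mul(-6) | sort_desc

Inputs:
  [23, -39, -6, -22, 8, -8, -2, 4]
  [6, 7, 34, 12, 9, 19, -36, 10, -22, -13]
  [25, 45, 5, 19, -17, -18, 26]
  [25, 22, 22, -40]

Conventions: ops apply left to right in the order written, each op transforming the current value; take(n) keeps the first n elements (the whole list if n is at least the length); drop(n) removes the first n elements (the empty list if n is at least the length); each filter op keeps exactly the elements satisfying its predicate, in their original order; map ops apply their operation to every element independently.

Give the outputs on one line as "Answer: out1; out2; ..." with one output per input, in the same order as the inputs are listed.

Execution, op by op:
  [23, -39, -6, -22, 8, -8, -2, 4] -> [-161, 273, 42, 154, -56, 56, 14, -28] -> [273, 154, 56, 42, 14, -28, -56, -161] -> [273, -161] -> [-1638, 966] -> [966, -1638]
  [6, 7, 34, 12, 9, 19, -36, 10, -22, -13] -> [-42, -49, -238, -84, -63, -133, 252, -70, 154, 91] -> [252, 154, 91, -42, -49, -63, -70, -84, -133, -238] -> [91, -49, -63, -133] -> [-546, 294, 378, 798] -> [798, 378, 294, -546]
  [25, 45, 5, 19, -17, -18, 26] -> [-175, -315, -35, -133, 119, 126, -182] -> [126, 119, -35, -133, -175, -182, -315] -> [119, -35, -133, -175, -315] -> [-714, 210, 798, 1050, 1890] -> [1890, 1050, 798, 210, -714]
  [25, 22, 22, -40] -> [-175, -154, -154, 280] -> [280, -154, -154, -175] -> [-175] -> [1050] -> [1050]

[966, -1638]; [798, 378, 294, -546]; [1890, 1050, 798, 210, -714]; [1050]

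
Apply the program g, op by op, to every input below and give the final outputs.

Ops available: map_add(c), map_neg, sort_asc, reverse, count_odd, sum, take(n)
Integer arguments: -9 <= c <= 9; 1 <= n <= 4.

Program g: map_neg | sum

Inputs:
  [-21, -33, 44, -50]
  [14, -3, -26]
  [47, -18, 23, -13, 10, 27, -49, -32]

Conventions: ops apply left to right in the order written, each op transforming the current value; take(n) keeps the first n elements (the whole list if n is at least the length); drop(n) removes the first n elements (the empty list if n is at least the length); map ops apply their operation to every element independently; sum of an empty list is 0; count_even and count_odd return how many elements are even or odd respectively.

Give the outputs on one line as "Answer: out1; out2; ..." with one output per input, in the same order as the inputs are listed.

Execution, op by op:
  [-21, -33, 44, -50] -> [21, 33, -44, 50] -> 60
  [14, -3, -26] -> [-14, 3, 26] -> 15
  [47, -18, 23, -13, 10, 27, -49, -32] -> [-47, 18, -23, 13, -10, -27, 49, 32] -> 5

60; 15; 5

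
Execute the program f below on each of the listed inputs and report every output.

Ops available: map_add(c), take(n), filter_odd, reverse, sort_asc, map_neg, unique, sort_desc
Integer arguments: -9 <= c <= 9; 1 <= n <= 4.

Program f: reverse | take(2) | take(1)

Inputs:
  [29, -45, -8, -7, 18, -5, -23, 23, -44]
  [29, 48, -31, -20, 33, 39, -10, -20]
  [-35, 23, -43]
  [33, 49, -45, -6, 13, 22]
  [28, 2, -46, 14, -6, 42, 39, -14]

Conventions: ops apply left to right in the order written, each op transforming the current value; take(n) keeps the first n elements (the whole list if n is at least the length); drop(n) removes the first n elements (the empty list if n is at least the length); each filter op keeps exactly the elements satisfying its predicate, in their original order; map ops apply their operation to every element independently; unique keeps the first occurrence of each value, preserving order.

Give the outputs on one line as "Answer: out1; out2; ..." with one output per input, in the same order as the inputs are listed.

[-44]; [-20]; [-43]; [22]; [-14]

Execution, op by op:
  [29, -45, -8, -7, 18, -5, -23, 23, -44] -> [-44, 23, -23, -5, 18, -7, -8, -45, 29] -> [-44, 23] -> [-44]
  [29, 48, -31, -20, 33, 39, -10, -20] -> [-20, -10, 39, 33, -20, -31, 48, 29] -> [-20, -10] -> [-20]
  [-35, 23, -43] -> [-43, 23, -35] -> [-43, 23] -> [-43]
  [33, 49, -45, -6, 13, 22] -> [22, 13, -6, -45, 49, 33] -> [22, 13] -> [22]
  [28, 2, -46, 14, -6, 42, 39, -14] -> [-14, 39, 42, -6, 14, -46, 2, 28] -> [-14, 39] -> [-14]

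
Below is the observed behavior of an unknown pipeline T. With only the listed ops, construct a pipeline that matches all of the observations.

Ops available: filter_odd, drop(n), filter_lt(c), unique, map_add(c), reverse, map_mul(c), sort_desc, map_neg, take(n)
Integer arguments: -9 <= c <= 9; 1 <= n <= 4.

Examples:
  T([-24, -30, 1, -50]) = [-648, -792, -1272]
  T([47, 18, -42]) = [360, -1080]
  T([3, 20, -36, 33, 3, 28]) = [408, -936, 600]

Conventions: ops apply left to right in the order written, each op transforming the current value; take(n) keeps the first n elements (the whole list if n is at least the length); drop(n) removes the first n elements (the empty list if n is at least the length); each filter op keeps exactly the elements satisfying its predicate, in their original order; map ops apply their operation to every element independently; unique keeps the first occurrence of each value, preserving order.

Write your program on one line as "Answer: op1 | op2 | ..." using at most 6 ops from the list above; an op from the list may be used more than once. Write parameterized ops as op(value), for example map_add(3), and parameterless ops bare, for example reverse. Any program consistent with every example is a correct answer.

map_add(-3) | filter_odd | map_mul(3) | map_mul(-8) | map_neg

Check, running the answer program on each example:
  [-24, -30, 1, -50] -> [-27, -33, -2, -53] -> [-27, -33, -53] -> [-81, -99, -159] -> [648, 792, 1272] -> [-648, -792, -1272]
  [47, 18, -42] -> [44, 15, -45] -> [15, -45] -> [45, -135] -> [-360, 1080] -> [360, -1080]
  [3, 20, -36, 33, 3, 28] -> [0, 17, -39, 30, 0, 25] -> [17, -39, 25] -> [51, -117, 75] -> [-408, 936, -600] -> [408, -936, 600]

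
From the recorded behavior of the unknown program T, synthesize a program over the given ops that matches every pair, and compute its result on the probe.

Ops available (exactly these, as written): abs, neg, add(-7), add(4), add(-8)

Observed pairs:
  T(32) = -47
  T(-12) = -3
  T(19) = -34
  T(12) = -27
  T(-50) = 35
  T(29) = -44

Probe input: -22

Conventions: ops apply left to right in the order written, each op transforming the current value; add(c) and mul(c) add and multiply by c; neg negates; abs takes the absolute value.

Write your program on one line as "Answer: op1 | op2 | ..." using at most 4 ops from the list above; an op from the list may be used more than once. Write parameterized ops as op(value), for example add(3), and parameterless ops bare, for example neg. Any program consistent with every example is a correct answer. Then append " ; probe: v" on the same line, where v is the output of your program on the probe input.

neg | add(-8) | add(-7) ; probe: 7

Check, running the answer program on each example:
  32 -> -32 -> -40 -> -47
  -12 -> 12 -> 4 -> -3
  19 -> -19 -> -27 -> -34
  12 -> -12 -> -20 -> -27
  -50 -> 50 -> 42 -> 35
  29 -> -29 -> -37 -> -44
  probe: -22 -> 22 -> 14 -> 7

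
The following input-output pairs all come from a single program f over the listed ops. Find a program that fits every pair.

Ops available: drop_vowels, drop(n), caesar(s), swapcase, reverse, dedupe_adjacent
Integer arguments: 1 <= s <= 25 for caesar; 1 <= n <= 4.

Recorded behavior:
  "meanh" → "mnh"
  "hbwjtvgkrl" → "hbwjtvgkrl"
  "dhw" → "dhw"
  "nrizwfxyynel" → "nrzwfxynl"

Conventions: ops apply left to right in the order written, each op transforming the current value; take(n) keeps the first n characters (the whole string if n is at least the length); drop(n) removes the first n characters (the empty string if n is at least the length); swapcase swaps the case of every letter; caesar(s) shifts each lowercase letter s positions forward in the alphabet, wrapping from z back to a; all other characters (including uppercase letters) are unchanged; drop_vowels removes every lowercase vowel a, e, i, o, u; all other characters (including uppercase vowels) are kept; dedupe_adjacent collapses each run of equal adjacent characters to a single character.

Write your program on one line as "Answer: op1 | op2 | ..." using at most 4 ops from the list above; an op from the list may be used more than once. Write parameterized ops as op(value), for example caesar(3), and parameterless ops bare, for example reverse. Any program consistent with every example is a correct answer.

drop_vowels | swapcase | dedupe_adjacent | swapcase

Check, running the answer program on each example:
  "meanh" -> "mnh" -> "MNH" -> "MNH" -> "mnh"
  "hbwjtvgkrl" -> "hbwjtvgkrl" -> "HBWJTVGKRL" -> "HBWJTVGKRL" -> "hbwjtvgkrl"
  "dhw" -> "dhw" -> "DHW" -> "DHW" -> "dhw"
  "nrizwfxyynel" -> "nrzwfxyynl" -> "NRZWFXYYNL" -> "NRZWFXYNL" -> "nrzwfxynl"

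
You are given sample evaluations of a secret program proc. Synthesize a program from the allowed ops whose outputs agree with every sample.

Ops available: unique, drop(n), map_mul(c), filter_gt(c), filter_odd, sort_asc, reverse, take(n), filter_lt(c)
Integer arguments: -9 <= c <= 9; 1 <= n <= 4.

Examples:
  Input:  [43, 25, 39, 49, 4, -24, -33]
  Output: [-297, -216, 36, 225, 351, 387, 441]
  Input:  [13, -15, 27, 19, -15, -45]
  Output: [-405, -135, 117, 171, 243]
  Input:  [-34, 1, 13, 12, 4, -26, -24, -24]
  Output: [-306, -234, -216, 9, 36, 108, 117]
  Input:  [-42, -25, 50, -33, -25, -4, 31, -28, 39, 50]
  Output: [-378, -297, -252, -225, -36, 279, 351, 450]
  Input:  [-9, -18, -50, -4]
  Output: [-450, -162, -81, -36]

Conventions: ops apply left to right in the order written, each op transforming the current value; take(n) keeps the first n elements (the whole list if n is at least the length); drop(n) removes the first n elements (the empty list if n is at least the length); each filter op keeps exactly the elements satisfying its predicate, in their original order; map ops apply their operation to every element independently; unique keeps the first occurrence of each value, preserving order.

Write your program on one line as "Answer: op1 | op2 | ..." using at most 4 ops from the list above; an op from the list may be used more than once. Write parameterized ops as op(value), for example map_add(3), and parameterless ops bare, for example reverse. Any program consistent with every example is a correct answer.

reverse | unique | map_mul(9) | sort_asc

Check, running the answer program on each example:
  [43, 25, 39, 49, 4, -24, -33] -> [-33, -24, 4, 49, 39, 25, 43] -> [-33, -24, 4, 49, 39, 25, 43] -> [-297, -216, 36, 441, 351, 225, 387] -> [-297, -216, 36, 225, 351, 387, 441]
  [13, -15, 27, 19, -15, -45] -> [-45, -15, 19, 27, -15, 13] -> [-45, -15, 19, 27, 13] -> [-405, -135, 171, 243, 117] -> [-405, -135, 117, 171, 243]
  [-34, 1, 13, 12, 4, -26, -24, -24] -> [-24, -24, -26, 4, 12, 13, 1, -34] -> [-24, -26, 4, 12, 13, 1, -34] -> [-216, -234, 36, 108, 117, 9, -306] -> [-306, -234, -216, 9, 36, 108, 117]
  [-42, -25, 50, -33, -25, -4, 31, -28, 39, 50] -> [50, 39, -28, 31, -4, -25, -33, 50, -25, -42] -> [50, 39, -28, 31, -4, -25, -33, -42] -> [450, 351, -252, 279, -36, -225, -297, -378] -> [-378, -297, -252, -225, -36, 279, 351, 450]
  [-9, -18, -50, -4] -> [-4, -50, -18, -9] -> [-4, -50, -18, -9] -> [-36, -450, -162, -81] -> [-450, -162, -81, -36]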